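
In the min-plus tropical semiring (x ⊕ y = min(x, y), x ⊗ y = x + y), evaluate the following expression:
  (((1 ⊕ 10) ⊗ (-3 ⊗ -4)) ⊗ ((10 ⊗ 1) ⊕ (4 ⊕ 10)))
(((1 ⊕ 10) ⊗ (-3 ⊗ -4)) ⊗ ((10 ⊗ 1) ⊕ (4 ⊕ 10))) = -2

Expand innermost to outermost. Recall ⊕ takes the minimum of its arguments and ⊗ takes their sum. Working out the expression (((1 ⊕ 10) ⊗ (-3 ⊗ -4)) ⊗ ((10 ⊗ 1) ⊕ (4 ⊕ 10))) gives -2.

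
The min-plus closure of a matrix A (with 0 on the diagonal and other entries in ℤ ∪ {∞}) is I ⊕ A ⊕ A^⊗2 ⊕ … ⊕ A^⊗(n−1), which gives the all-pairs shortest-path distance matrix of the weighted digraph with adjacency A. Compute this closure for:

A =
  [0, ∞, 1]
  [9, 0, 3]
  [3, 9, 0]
Closure =
  [0, 10, 1]
  [6, 0, 3]
  [3, 9, 0]

This is the Floyd-Warshall all-pairs shortest-path computation. For each intermediate vertex k = 0, 1, …, 2, update dist[i][j] ← min(dist[i][j], dist[i][k] + dist[k][j]). The final matrix gives, for each (i, j), the minimum total weight of any directed path from i to j (possibly empty when i = j).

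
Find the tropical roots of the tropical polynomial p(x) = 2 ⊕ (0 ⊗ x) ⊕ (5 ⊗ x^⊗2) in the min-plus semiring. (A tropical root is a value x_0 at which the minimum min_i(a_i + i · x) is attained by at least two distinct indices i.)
Roots: {-5, 2}

Each tropical root is a break point of the lower envelope of the lines y = a_i + i · x (there are 3 lines, with slopes 0, 1, ..., 2). Only the lines that attain the minimum somewhere contribute to roots; other lines are dominated. Here the surviving (envelope) indices are i = 2, i = 1, i = 0.
Intersections between consecutive envelope lines give the roots: for adjacent envelope indices i < j the intersection is x = (a_i − a_j) / (j − i). Reading off the sorted break points: {-5, 2}.
Verification: at each break x_0, at least two indices attain the minimum of min_i(a_i + i · x_0).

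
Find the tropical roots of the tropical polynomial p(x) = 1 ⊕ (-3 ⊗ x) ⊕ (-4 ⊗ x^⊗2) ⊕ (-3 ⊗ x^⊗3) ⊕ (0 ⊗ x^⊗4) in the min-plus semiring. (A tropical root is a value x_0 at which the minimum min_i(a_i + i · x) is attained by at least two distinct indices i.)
Roots: {-3, -1, 1, 4}

Each tropical root is a break point of the lower envelope of the lines y = a_i + i · x (there are 5 lines, with slopes 0, 1, ..., 4). Only the lines that attain the minimum somewhere contribute to roots; other lines are dominated. Here the surviving (envelope) indices are i = 4, i = 3, i = 2, i = 1, i = 0.
Intersections between consecutive envelope lines give the roots: for adjacent envelope indices i < j the intersection is x = (a_i − a_j) / (j − i). Reading off the sorted break points: {-3, -1, 1, 4}.
Verification: at each break x_0, at least two indices attain the minimum of min_i(a_i + i · x_0).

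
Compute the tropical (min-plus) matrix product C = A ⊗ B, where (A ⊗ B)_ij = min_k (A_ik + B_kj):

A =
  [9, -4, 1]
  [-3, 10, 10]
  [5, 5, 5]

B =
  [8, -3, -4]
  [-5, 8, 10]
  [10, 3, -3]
A ⊗ B =
  [-9, 4, -2]
  [5, -6, -7]
  [0, 2, 1]

Apply the min-plus product entry-by-entry:
  C[0][0] = min over k of (A[0][0] + B[0][0] = 9 + 8 = 17, A[0][1] + B[1][0] = -4 + -5 = -9, A[0][2] + B[2][0] = 1 + 10 = 11) = -9 (attained at k = 1)
  C[0][1] = min over k of (A[0][0] + B[0][1] = 9 + -3 = 6, A[0][1] + B[1][1] = -4 + 8 = 4, A[0][2] + B[2][1] = 1 + 3 = 4) = 4 (attained at k = 1)
  C[0][2] = min over k of (A[0][0] + B[0][2] = 9 + -4 = 5, A[0][1] + B[1][2] = -4 + 10 = 6, A[0][2] + B[2][2] = 1 + -3 = -2) = -2 (attained at k = 2)
  C[1][0] = min over k of (A[1][0] + B[0][0] = -3 + 8 = 5, A[1][1] + B[1][0] = 10 + -5 = 5, A[1][2] + B[2][0] = 10 + 10 = 20) = 5 (attained at k = 0)
  C[1][1] = min over k of (A[1][0] + B[0][1] = -3 + -3 = -6, A[1][1] + B[1][1] = 10 + 8 = 18, A[1][2] + B[2][1] = 10 + 3 = 13) = -6 (attained at k = 0)
  C[1][2] = min over k of (A[1][0] + B[0][2] = -3 + -4 = -7, A[1][1] + B[1][2] = 10 + 10 = 20, A[1][2] + B[2][2] = 10 + -3 = 7) = -7 (attained at k = 0)
  C[2][0] = min over k of (A[2][0] + B[0][0] = 5 + 8 = 13, A[2][1] + B[1][0] = 5 + -5 = 0, A[2][2] + B[2][0] = 5 + 10 = 15) = 0 (attained at k = 1)
  C[2][1] = min over k of (A[2][0] + B[0][1] = 5 + -3 = 2, A[2][1] + B[1][1] = 5 + 8 = 13, A[2][2] + B[2][1] = 5 + 3 = 8) = 2 (attained at k = 0)
  C[2][2] = min over k of (A[2][0] + B[0][2] = 5 + -4 = 1, A[2][1] + B[1][2] = 5 + 10 = 15, A[2][2] + B[2][2] = 5 + -3 = 2) = 1 (attained at k = 0)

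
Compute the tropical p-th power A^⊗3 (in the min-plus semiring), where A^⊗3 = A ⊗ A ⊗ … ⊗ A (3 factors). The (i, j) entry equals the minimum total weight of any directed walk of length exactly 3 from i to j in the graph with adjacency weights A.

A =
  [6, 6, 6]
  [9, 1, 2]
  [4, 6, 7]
A^⊗3 =
  [12, 8, 9]
  [7, 3, 4]
  [12, 8, 9]

Each entry (A^⊗3)_ij equals the minimum over all length-3 walks i = v_0 → v_1 → … → v_3 = j of Σ_t A[v_t][v_{t+1}]. For example, for (i, j) = (0, 2) we minimise over 9 possible intermediate vertex sequences; the minimum is 9, attained along the walk 0 → 1 → 1 → 2.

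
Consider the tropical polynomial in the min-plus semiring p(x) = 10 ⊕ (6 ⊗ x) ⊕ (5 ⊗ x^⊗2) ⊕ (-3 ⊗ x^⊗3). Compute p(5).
p(5) = 10

A tropical monomial a ⊗ x^⊗i evaluates to a + i · x. Evaluating each term at x = 5:
  Term 0 contributes 10 + 0 · 5 = 10
  Term 1 contributes 6 + 1 · 5 = 11
  Term 2 contributes 5 + 2 · 5 = 15
  Term 3 contributes -3 + 3 · 5 = 12
p(5) = ⊕ of these = min[10, 11, 15, 12] = 10.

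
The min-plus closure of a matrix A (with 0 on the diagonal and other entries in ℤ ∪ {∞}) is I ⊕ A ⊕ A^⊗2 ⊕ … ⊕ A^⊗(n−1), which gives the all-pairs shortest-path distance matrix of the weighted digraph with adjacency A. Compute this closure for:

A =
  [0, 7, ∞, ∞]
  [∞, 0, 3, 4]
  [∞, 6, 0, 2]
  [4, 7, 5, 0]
Closure =
  [0, 7, 10, 11]
  [8, 0, 3, 4]
  [6, 6, 0, 2]
  [4, 7, 5, 0]

This is the Floyd-Warshall all-pairs shortest-path computation. For each intermediate vertex k = 0, 1, …, 3, update dist[i][j] ← min(dist[i][j], dist[i][k] + dist[k][j]). The final matrix gives, for each (i, j), the minimum total weight of any directed path from i to j (possibly empty when i = j).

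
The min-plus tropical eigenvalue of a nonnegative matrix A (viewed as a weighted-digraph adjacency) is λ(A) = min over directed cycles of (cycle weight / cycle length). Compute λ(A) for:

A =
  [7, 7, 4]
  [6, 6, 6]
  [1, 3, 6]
λ(A) = 5/2

Enumerate directed cycles and compute their means (weight / length). Sample:
  cycle 0 → 0: weight = 7, length = 1, mean = 7/1 ≈ 7.000
  cycle 1 → 1: weight = 6, length = 1, mean = 6/1 ≈ 6.000
  cycle 2 → 2: weight = 6, length = 1, mean = 6/1 ≈ 6.000
  cycle 0 → 1 → 0: weight = 13, length = 2, mean = 13/2 ≈ 6.500
  cycle 0 → 2 → 0: weight = 5, length = 2, mean = 5/2 ≈ 2.500
  cycle 1 → 0 → 1: weight = 13, length = 2, mean = 13/2 ≈ 6.500
Minimum mean = 2.500, attained e.g. along the cycle 0 → 2 → 0 with weight 5 and length 2. So λ(A) = 5/2 = 5/2.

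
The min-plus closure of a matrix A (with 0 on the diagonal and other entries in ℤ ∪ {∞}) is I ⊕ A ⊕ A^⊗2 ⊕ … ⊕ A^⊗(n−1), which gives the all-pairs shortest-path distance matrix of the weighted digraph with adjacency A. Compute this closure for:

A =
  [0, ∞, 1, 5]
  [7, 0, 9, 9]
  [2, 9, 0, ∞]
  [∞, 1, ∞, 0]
Closure =
  [0, 6, 1, 5]
  [7, 0, 8, 9]
  [2, 8, 0, 7]
  [8, 1, 9, 0]

This is the Floyd-Warshall all-pairs shortest-path computation. For each intermediate vertex k = 0, 1, …, 3, update dist[i][j] ← min(dist[i][j], dist[i][k] + dist[k][j]). The final matrix gives, for each (i, j), the minimum total weight of any directed path from i to j (possibly empty when i = j).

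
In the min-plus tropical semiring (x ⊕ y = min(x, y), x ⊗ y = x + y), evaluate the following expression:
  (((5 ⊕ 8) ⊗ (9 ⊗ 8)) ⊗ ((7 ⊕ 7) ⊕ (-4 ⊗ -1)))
(((5 ⊕ 8) ⊗ (9 ⊗ 8)) ⊗ ((7 ⊕ 7) ⊕ (-4 ⊗ -1))) = 17

Expand innermost to outermost. Recall ⊕ takes the minimum of its arguments and ⊗ takes their sum. Working out the expression (((5 ⊕ 8) ⊗ (9 ⊗ 8)) ⊗ ((7 ⊕ 7) ⊕ (-4 ⊗ -1))) gives 17.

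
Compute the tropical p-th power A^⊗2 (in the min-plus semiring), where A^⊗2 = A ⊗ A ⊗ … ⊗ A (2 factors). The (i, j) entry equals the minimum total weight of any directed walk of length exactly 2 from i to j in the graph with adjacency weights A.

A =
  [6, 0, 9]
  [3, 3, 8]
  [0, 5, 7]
A^⊗2 =
  [3, 3, 8]
  [6, 3, 11]
  [6, 0, 9]

Each entry (A^⊗2)_ij equals the minimum over all length-2 walks i = v_0 → v_1 → … → v_2 = j of Σ_t A[v_t][v_{t+1}]. For example, for (i, j) = (0, 2) we minimise over 3 possible intermediate vertex sequences; the minimum is 8, attained along the walk 0 → 1 → 2.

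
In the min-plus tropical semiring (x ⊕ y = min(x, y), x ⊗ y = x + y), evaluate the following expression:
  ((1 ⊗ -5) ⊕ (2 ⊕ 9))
((1 ⊗ -5) ⊕ (2 ⊕ 9)) = -4

Expand innermost to outermost. Recall ⊕ takes the minimum of its arguments and ⊗ takes their sum. Working out the expression ((1 ⊗ -5) ⊕ (2 ⊕ 9)) gives -4.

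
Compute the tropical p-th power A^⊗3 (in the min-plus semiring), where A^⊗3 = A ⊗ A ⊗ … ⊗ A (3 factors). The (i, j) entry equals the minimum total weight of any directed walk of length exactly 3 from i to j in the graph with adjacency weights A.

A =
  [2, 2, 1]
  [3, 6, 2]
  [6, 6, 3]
A^⊗3 =
  [6, 6, 5]
  [7, 7, 6]
  [10, 10, 9]

Each entry (A^⊗3)_ij equals the minimum over all length-3 walks i = v_0 → v_1 → … → v_3 = j of Σ_t A[v_t][v_{t+1}]. For example, for (i, j) = (0, 2) we minimise over 9 possible intermediate vertex sequences; the minimum is 5, attained along the walk 0 → 0 → 0 → 2.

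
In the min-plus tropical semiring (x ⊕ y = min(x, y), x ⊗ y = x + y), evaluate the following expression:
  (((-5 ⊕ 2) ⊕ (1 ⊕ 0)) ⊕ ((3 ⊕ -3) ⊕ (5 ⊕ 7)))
(((-5 ⊕ 2) ⊕ (1 ⊕ 0)) ⊕ ((3 ⊕ -3) ⊕ (5 ⊕ 7))) = -5

Expand innermost to outermost. Recall ⊕ takes the minimum of its arguments and ⊗ takes their sum. Working out the expression (((-5 ⊕ 2) ⊕ (1 ⊕ 0)) ⊕ ((3 ⊕ -3) ⊕ (5 ⊕ 7))) gives -5.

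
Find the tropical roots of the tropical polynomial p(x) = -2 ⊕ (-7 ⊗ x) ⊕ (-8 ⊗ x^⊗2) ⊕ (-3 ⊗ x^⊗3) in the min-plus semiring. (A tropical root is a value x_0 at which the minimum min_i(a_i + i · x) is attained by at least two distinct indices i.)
Roots: {-5, 1, 5}

Each tropical root is a break point of the lower envelope of the lines y = a_i + i · x (there are 4 lines, with slopes 0, 1, ..., 3). Only the lines that attain the minimum somewhere contribute to roots; other lines are dominated. Here the surviving (envelope) indices are i = 3, i = 2, i = 1, i = 0.
Intersections between consecutive envelope lines give the roots: for adjacent envelope indices i < j the intersection is x = (a_i − a_j) / (j − i). Reading off the sorted break points: {-5, 1, 5}.
Verification: at each break x_0, at least two indices attain the minimum of min_i(a_i + i · x_0).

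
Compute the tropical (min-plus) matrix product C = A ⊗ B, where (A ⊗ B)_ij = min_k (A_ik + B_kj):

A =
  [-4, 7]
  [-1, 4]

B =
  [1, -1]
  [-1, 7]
A ⊗ B =
  [-3, -5]
  [0, -2]

Apply the min-plus product entry-by-entry:
  C[0][0] = min over k of (A[0][0] + B[0][0] = -4 + 1 = -3, A[0][1] + B[1][0] = 7 + -1 = 6) = -3 (attained at k = 0)
  C[0][1] = min over k of (A[0][0] + B[0][1] = -4 + -1 = -5, A[0][1] + B[1][1] = 7 + 7 = 14) = -5 (attained at k = 0)
  C[1][0] = min over k of (A[1][0] + B[0][0] = -1 + 1 = 0, A[1][1] + B[1][0] = 4 + -1 = 3) = 0 (attained at k = 0)
  C[1][1] = min over k of (A[1][0] + B[0][1] = -1 + -1 = -2, A[1][1] + B[1][1] = 4 + 7 = 11) = -2 (attained at k = 0)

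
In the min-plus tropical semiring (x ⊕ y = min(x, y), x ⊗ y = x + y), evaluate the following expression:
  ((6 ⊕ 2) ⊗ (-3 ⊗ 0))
((6 ⊕ 2) ⊗ (-3 ⊗ 0)) = -1

Expand innermost to outermost. Recall ⊕ takes the minimum of its arguments and ⊗ takes their sum. Working out the expression ((6 ⊕ 2) ⊗ (-3 ⊗ 0)) gives -1.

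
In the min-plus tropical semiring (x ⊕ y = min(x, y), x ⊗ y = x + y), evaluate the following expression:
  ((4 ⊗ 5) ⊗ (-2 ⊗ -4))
((4 ⊗ 5) ⊗ (-2 ⊗ -4)) = 3

Expand innermost to outermost. Recall ⊕ takes the minimum of its arguments and ⊗ takes their sum. Working out the expression ((4 ⊗ 5) ⊗ (-2 ⊗ -4)) gives 3.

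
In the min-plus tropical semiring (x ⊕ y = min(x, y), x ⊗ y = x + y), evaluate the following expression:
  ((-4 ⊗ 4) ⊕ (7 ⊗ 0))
((-4 ⊗ 4) ⊕ (7 ⊗ 0)) = 0

Expand innermost to outermost. Recall ⊕ takes the minimum of its arguments and ⊗ takes their sum. Working out the expression ((-4 ⊗ 4) ⊕ (7 ⊗ 0)) gives 0.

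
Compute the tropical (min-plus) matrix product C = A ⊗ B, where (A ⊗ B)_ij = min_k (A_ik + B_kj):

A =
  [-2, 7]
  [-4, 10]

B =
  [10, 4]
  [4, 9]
A ⊗ B =
  [8, 2]
  [6, 0]

Apply the min-plus product entry-by-entry:
  C[0][0] = min over k of (A[0][0] + B[0][0] = -2 + 10 = 8, A[0][1] + B[1][0] = 7 + 4 = 11) = 8 (attained at k = 0)
  C[0][1] = min over k of (A[0][0] + B[0][1] = -2 + 4 = 2, A[0][1] + B[1][1] = 7 + 9 = 16) = 2 (attained at k = 0)
  C[1][0] = min over k of (A[1][0] + B[0][0] = -4 + 10 = 6, A[1][1] + B[1][0] = 10 + 4 = 14) = 6 (attained at k = 0)
  C[1][1] = min over k of (A[1][0] + B[0][1] = -4 + 4 = 0, A[1][1] + B[1][1] = 10 + 9 = 19) = 0 (attained at k = 0)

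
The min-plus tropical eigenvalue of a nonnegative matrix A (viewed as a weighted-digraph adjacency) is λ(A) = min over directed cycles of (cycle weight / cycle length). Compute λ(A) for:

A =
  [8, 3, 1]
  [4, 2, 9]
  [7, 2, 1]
λ(A) = 1

Enumerate directed cycles and compute their means (weight / length). Sample:
  cycle 0 → 0: weight = 8, length = 1, mean = 8/1 ≈ 8.000
  cycle 1 → 1: weight = 2, length = 1, mean = 2/1 ≈ 2.000
  cycle 2 → 2: weight = 1, length = 1, mean = 1/1 ≈ 1.000
  cycle 0 → 1 → 0: weight = 7, length = 2, mean = 7/2 ≈ 3.500
  cycle 0 → 2 → 0: weight = 8, length = 2, mean = 8/2 ≈ 4.000
  cycle 1 → 0 → 1: weight = 7, length = 2, mean = 7/2 ≈ 3.500
Minimum mean = 1.000, attained e.g. along the cycle 2 → 2 with weight 1 and length 1. So λ(A) = 1/1 = 1.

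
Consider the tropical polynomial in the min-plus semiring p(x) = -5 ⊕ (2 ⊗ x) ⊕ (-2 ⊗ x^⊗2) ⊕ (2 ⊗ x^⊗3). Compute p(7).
p(7) = -5

A tropical monomial a ⊗ x^⊗i evaluates to a + i · x. Evaluating each term at x = 7:
  Term 0 contributes -5 + 0 · 7 = -5
  Term 1 contributes 2 + 1 · 7 = 9
  Term 2 contributes -2 + 2 · 7 = 12
  Term 3 contributes 2 + 3 · 7 = 23
p(7) = ⊕ of these = min[-5, 9, 12, 23] = -5.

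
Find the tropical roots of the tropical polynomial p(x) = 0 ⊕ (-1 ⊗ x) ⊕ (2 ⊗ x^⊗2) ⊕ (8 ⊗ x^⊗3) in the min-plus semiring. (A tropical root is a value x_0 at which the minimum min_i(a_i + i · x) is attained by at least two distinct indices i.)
Roots: {-6, -3, 1}

Each tropical root is a break point of the lower envelope of the lines y = a_i + i · x (there are 4 lines, with slopes 0, 1, ..., 3). Only the lines that attain the minimum somewhere contribute to roots; other lines are dominated. Here the surviving (envelope) indices are i = 3, i = 2, i = 1, i = 0.
Intersections between consecutive envelope lines give the roots: for adjacent envelope indices i < j the intersection is x = (a_i − a_j) / (j − i). Reading off the sorted break points: {-6, -3, 1}.
Verification: at each break x_0, at least two indices attain the minimum of min_i(a_i + i · x_0).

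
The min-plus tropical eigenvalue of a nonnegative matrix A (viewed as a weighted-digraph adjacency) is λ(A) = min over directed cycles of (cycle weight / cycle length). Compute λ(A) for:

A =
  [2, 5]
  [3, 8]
λ(A) = 2

Enumerate directed cycles and compute their means (weight / length). Sample:
  cycle 0 → 0: weight = 2, length = 1, mean = 2/1 ≈ 2.000
  cycle 1 → 1: weight = 8, length = 1, mean = 8/1 ≈ 8.000
  cycle 0 → 1 → 0: weight = 8, length = 2, mean = 8/2 ≈ 4.000
  cycle 1 → 0 → 1: weight = 8, length = 2, mean = 8/2 ≈ 4.000
Minimum mean = 2.000, attained e.g. along the cycle 0 → 0 with weight 2 and length 1. So λ(A) = 2/1 = 2.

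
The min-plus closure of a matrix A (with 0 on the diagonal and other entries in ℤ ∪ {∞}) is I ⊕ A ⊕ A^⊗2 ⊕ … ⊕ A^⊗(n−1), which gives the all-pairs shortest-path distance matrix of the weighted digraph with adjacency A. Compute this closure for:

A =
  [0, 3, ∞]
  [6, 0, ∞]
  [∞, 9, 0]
Closure =
  [0, 3, ∞]
  [6, 0, ∞]
  [15, 9, 0]

This is the Floyd-Warshall all-pairs shortest-path computation. For each intermediate vertex k = 0, 1, …, 2, update dist[i][j] ← min(dist[i][j], dist[i][k] + dist[k][j]). The final matrix gives, for each (i, j), the minimum total weight of any directed path from i to j (possibly empty when i = j).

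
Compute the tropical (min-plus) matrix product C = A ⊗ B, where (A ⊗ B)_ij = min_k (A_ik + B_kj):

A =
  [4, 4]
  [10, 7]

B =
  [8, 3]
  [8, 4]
A ⊗ B =
  [12, 7]
  [15, 11]

Apply the min-plus product entry-by-entry:
  C[0][0] = min over k of (A[0][0] + B[0][0] = 4 + 8 = 12, A[0][1] + B[1][0] = 4 + 8 = 12) = 12 (attained at k = 0)
  C[0][1] = min over k of (A[0][0] + B[0][1] = 4 + 3 = 7, A[0][1] + B[1][1] = 4 + 4 = 8) = 7 (attained at k = 0)
  C[1][0] = min over k of (A[1][0] + B[0][0] = 10 + 8 = 18, A[1][1] + B[1][0] = 7 + 8 = 15) = 15 (attained at k = 1)
  C[1][1] = min over k of (A[1][0] + B[0][1] = 10 + 3 = 13, A[1][1] + B[1][1] = 7 + 4 = 11) = 11 (attained at k = 1)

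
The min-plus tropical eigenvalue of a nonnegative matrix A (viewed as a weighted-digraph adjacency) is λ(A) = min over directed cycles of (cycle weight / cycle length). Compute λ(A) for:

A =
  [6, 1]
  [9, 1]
λ(A) = 1

Enumerate directed cycles and compute their means (weight / length). Sample:
  cycle 0 → 0: weight = 6, length = 1, mean = 6/1 ≈ 6.000
  cycle 1 → 1: weight = 1, length = 1, mean = 1/1 ≈ 1.000
  cycle 0 → 1 → 0: weight = 10, length = 2, mean = 10/2 ≈ 5.000
  cycle 1 → 0 → 1: weight = 10, length = 2, mean = 10/2 ≈ 5.000
Minimum mean = 1.000, attained e.g. along the cycle 1 → 1 with weight 1 and length 1. So λ(A) = 1/1 = 1.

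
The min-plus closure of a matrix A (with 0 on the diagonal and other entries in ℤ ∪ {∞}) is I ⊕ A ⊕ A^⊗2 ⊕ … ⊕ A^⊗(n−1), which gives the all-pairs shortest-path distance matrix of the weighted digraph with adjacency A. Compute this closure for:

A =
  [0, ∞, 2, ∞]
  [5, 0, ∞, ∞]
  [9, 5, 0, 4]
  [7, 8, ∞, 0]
Closure =
  [0, 7, 2, 6]
  [5, 0, 7, 11]
  [9, 5, 0, 4]
  [7, 8, 9, 0]

This is the Floyd-Warshall all-pairs shortest-path computation. For each intermediate vertex k = 0, 1, …, 3, update dist[i][j] ← min(dist[i][j], dist[i][k] + dist[k][j]). The final matrix gives, for each (i, j), the minimum total weight of any directed path from i to j (possibly empty when i = j).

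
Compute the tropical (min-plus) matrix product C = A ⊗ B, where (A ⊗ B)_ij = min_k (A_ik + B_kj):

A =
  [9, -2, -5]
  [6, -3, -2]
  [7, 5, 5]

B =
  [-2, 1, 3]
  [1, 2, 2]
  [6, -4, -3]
A ⊗ B =
  [-1, -9, -8]
  [-2, -6, -5]
  [5, 1, 2]

Apply the min-plus product entry-by-entry:
  C[0][0] = min over k of (A[0][0] + B[0][0] = 9 + -2 = 7, A[0][1] + B[1][0] = -2 + 1 = -1, A[0][2] + B[2][0] = -5 + 6 = 1) = -1 (attained at k = 1)
  C[0][1] = min over k of (A[0][0] + B[0][1] = 9 + 1 = 10, A[0][1] + B[1][1] = -2 + 2 = 0, A[0][2] + B[2][1] = -5 + -4 = -9) = -9 (attained at k = 2)
  C[0][2] = min over k of (A[0][0] + B[0][2] = 9 + 3 = 12, A[0][1] + B[1][2] = -2 + 2 = 0, A[0][2] + B[2][2] = -5 + -3 = -8) = -8 (attained at k = 2)
  C[1][0] = min over k of (A[1][0] + B[0][0] = 6 + -2 = 4, A[1][1] + B[1][0] = -3 + 1 = -2, A[1][2] + B[2][0] = -2 + 6 = 4) = -2 (attained at k = 1)
  C[1][1] = min over k of (A[1][0] + B[0][1] = 6 + 1 = 7, A[1][1] + B[1][1] = -3 + 2 = -1, A[1][2] + B[2][1] = -2 + -4 = -6) = -6 (attained at k = 2)
  C[1][2] = min over k of (A[1][0] + B[0][2] = 6 + 3 = 9, A[1][1] + B[1][2] = -3 + 2 = -1, A[1][2] + B[2][2] = -2 + -3 = -5) = -5 (attained at k = 2)
  C[2][0] = min over k of (A[2][0] + B[0][0] = 7 + -2 = 5, A[2][1] + B[1][0] = 5 + 1 = 6, A[2][2] + B[2][0] = 5 + 6 = 11) = 5 (attained at k = 0)
  C[2][1] = min over k of (A[2][0] + B[0][1] = 7 + 1 = 8, A[2][1] + B[1][1] = 5 + 2 = 7, A[2][2] + B[2][1] = 5 + -4 = 1) = 1 (attained at k = 2)
  C[2][2] = min over k of (A[2][0] + B[0][2] = 7 + 3 = 10, A[2][1] + B[1][2] = 5 + 2 = 7, A[2][2] + B[2][2] = 5 + -3 = 2) = 2 (attained at k = 2)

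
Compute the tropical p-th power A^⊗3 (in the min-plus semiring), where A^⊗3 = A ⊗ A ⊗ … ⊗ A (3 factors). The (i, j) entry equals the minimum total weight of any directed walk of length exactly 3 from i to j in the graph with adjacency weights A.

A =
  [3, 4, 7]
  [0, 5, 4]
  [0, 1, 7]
A^⊗3 =
  [7, 8, 11]
  [4, 7, 8]
  [4, 5, 8]

Each entry (A^⊗3)_ij equals the minimum over all length-3 walks i = v_0 → v_1 → … → v_3 = j of Σ_t A[v_t][v_{t+1}]. For example, for (i, j) = (0, 2) we minimise over 9 possible intermediate vertex sequences; the minimum is 11, attained along the walk 0 → 0 → 1 → 2.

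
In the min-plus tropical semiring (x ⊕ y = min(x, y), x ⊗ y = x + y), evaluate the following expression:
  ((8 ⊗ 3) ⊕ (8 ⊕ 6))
((8 ⊗ 3) ⊕ (8 ⊕ 6)) = 6

Expand innermost to outermost. Recall ⊕ takes the minimum of its arguments and ⊗ takes their sum. Working out the expression ((8 ⊗ 3) ⊕ (8 ⊕ 6)) gives 6.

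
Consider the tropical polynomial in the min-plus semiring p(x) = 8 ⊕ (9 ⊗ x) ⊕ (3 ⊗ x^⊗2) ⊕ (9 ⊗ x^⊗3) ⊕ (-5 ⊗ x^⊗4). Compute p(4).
p(4) = 8

A tropical monomial a ⊗ x^⊗i evaluates to a + i · x. Evaluating each term at x = 4:
  Term 0 contributes 8 + 0 · 4 = 8
  Term 1 contributes 9 + 1 · 4 = 13
  Term 2 contributes 3 + 2 · 4 = 11
  Term 3 contributes 9 + 3 · 4 = 21
  Term 4 contributes -5 + 4 · 4 = 11
p(4) = ⊕ of these = min[8, 13, 11, 21, 11] = 8.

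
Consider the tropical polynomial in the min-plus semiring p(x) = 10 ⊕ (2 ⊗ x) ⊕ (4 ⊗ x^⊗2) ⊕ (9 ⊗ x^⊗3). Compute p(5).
p(5) = 7

A tropical monomial a ⊗ x^⊗i evaluates to a + i · x. Evaluating each term at x = 5:
  Term 0 contributes 10 + 0 · 5 = 10
  Term 1 contributes 2 + 1 · 5 = 7
  Term 2 contributes 4 + 2 · 5 = 14
  Term 3 contributes 9 + 3 · 5 = 24
p(5) = ⊕ of these = min[10, 7, 14, 24] = 7.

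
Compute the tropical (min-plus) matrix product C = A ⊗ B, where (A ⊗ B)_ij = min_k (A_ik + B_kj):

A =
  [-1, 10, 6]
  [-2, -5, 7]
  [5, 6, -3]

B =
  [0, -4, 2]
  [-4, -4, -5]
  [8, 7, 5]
A ⊗ B =
  [-1, -5, 1]
  [-9, -9, -10]
  [2, 1, 1]

Apply the min-plus product entry-by-entry:
  C[0][0] = min over k of (A[0][0] + B[0][0] = -1 + 0 = -1, A[0][1] + B[1][0] = 10 + -4 = 6, A[0][2] + B[2][0] = 6 + 8 = 14) = -1 (attained at k = 0)
  C[0][1] = min over k of (A[0][0] + B[0][1] = -1 + -4 = -5, A[0][1] + B[1][1] = 10 + -4 = 6, A[0][2] + B[2][1] = 6 + 7 = 13) = -5 (attained at k = 0)
  C[0][2] = min over k of (A[0][0] + B[0][2] = -1 + 2 = 1, A[0][1] + B[1][2] = 10 + -5 = 5, A[0][2] + B[2][2] = 6 + 5 = 11) = 1 (attained at k = 0)
  C[1][0] = min over k of (A[1][0] + B[0][0] = -2 + 0 = -2, A[1][1] + B[1][0] = -5 + -4 = -9, A[1][2] + B[2][0] = 7 + 8 = 15) = -9 (attained at k = 1)
  C[1][1] = min over k of (A[1][0] + B[0][1] = -2 + -4 = -6, A[1][1] + B[1][1] = -5 + -4 = -9, A[1][2] + B[2][1] = 7 + 7 = 14) = -9 (attained at k = 1)
  C[1][2] = min over k of (A[1][0] + B[0][2] = -2 + 2 = 0, A[1][1] + B[1][2] = -5 + -5 = -10, A[1][2] + B[2][2] = 7 + 5 = 12) = -10 (attained at k = 1)
  C[2][0] = min over k of (A[2][0] + B[0][0] = 5 + 0 = 5, A[2][1] + B[1][0] = 6 + -4 = 2, A[2][2] + B[2][0] = -3 + 8 = 5) = 2 (attained at k = 1)
  C[2][1] = min over k of (A[2][0] + B[0][1] = 5 + -4 = 1, A[2][1] + B[1][1] = 6 + -4 = 2, A[2][2] + B[2][1] = -3 + 7 = 4) = 1 (attained at k = 0)
  C[2][2] = min over k of (A[2][0] + B[0][2] = 5 + 2 = 7, A[2][1] + B[1][2] = 6 + -5 = 1, A[2][2] + B[2][2] = -3 + 5 = 2) = 1 (attained at k = 1)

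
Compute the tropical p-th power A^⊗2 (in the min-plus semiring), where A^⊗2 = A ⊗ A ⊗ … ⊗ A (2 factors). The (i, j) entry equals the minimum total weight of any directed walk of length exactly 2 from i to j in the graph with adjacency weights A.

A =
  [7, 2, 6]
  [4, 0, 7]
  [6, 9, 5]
A^⊗2 =
  [6, 2, 9]
  [4, 0, 7]
  [11, 8, 10]

Each entry (A^⊗2)_ij equals the minimum over all length-2 walks i = v_0 → v_1 → … → v_2 = j of Σ_t A[v_t][v_{t+1}]. For example, for (i, j) = (0, 2) we minimise over 3 possible intermediate vertex sequences; the minimum is 9, attained along the walk 0 → 1 → 2.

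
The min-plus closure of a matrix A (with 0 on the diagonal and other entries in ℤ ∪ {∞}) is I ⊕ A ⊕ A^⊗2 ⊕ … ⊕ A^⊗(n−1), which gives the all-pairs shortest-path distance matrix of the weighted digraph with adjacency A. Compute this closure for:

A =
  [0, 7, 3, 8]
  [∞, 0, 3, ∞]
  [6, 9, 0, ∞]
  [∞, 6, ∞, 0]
Closure =
  [0, 7, 3, 8]
  [9, 0, 3, 17]
  [6, 9, 0, 14]
  [15, 6, 9, 0]

This is the Floyd-Warshall all-pairs shortest-path computation. For each intermediate vertex k = 0, 1, …, 3, update dist[i][j] ← min(dist[i][j], dist[i][k] + dist[k][j]). The final matrix gives, for each (i, j), the minimum total weight of any directed path from i to j (possibly empty when i = j).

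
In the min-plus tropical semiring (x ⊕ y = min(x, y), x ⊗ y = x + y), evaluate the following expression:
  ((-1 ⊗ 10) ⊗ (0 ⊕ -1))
((-1 ⊗ 10) ⊗ (0 ⊕ -1)) = 8

Expand innermost to outermost. Recall ⊕ takes the minimum of its arguments and ⊗ takes their sum. Working out the expression ((-1 ⊗ 10) ⊗ (0 ⊕ -1)) gives 8.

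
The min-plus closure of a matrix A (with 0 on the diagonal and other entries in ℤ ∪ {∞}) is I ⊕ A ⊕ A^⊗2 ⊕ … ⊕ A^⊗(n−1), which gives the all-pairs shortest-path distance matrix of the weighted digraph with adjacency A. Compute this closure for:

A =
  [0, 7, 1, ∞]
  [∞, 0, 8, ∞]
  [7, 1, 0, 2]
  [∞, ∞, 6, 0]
Closure =
  [0, 2, 1, 3]
  [15, 0, 8, 10]
  [7, 1, 0, 2]
  [13, 7, 6, 0]

This is the Floyd-Warshall all-pairs shortest-path computation. For each intermediate vertex k = 0, 1, …, 3, update dist[i][j] ← min(dist[i][j], dist[i][k] + dist[k][j]). The final matrix gives, for each (i, j), the minimum total weight of any directed path from i to j (possibly empty when i = j).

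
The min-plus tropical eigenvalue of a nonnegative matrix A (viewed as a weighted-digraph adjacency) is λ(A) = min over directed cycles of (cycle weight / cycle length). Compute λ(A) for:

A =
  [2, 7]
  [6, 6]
λ(A) = 2

Enumerate directed cycles and compute their means (weight / length). Sample:
  cycle 0 → 0: weight = 2, length = 1, mean = 2/1 ≈ 2.000
  cycle 1 → 1: weight = 6, length = 1, mean = 6/1 ≈ 6.000
  cycle 0 → 1 → 0: weight = 13, length = 2, mean = 13/2 ≈ 6.500
  cycle 1 → 0 → 1: weight = 13, length = 2, mean = 13/2 ≈ 6.500
Minimum mean = 2.000, attained e.g. along the cycle 0 → 0 with weight 2 and length 1. So λ(A) = 2/1 = 2.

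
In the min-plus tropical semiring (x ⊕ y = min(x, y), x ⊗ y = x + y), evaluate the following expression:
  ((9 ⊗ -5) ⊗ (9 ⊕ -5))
((9 ⊗ -5) ⊗ (9 ⊕ -5)) = -1

Expand innermost to outermost. Recall ⊕ takes the minimum of its arguments and ⊗ takes their sum. Working out the expression ((9 ⊗ -5) ⊗ (9 ⊕ -5)) gives -1.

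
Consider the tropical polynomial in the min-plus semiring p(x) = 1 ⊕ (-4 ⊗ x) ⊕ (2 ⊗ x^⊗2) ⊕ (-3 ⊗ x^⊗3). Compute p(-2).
p(-2) = -9

A tropical monomial a ⊗ x^⊗i evaluates to a + i · x. Evaluating each term at x = -2:
  Term 0 contributes 1 + 0 · -2 = 1
  Term 1 contributes -4 + 1 · -2 = -6
  Term 2 contributes 2 + 2 · -2 = -2
  Term 3 contributes -3 + 3 · -2 = -9
p(-2) = ⊕ of these = min[1, -6, -2, -9] = -9.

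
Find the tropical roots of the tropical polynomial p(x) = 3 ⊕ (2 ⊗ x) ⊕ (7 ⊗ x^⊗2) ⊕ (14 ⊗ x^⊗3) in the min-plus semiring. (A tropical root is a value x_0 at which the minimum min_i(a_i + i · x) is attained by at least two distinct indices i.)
Roots: {-7, -5, 1}

Each tropical root is a break point of the lower envelope of the lines y = a_i + i · x (there are 4 lines, with slopes 0, 1, ..., 3). Only the lines that attain the minimum somewhere contribute to roots; other lines are dominated. Here the surviving (envelope) indices are i = 3, i = 2, i = 1, i = 0.
Intersections between consecutive envelope lines give the roots: for adjacent envelope indices i < j the intersection is x = (a_i − a_j) / (j − i). Reading off the sorted break points: {-7, -5, 1}.
Verification: at each break x_0, at least two indices attain the minimum of min_i(a_i + i · x_0).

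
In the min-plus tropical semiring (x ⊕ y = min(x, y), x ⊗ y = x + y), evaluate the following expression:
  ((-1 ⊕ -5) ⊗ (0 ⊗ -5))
((-1 ⊕ -5) ⊗ (0 ⊗ -5)) = -10

Expand innermost to outermost. Recall ⊕ takes the minimum of its arguments and ⊗ takes their sum. Working out the expression ((-1 ⊕ -5) ⊗ (0 ⊗ -5)) gives -10.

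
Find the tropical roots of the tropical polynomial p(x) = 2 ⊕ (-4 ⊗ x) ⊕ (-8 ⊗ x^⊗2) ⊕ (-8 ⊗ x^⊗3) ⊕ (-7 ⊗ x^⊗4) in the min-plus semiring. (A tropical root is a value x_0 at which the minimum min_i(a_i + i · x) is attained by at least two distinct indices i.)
Roots: {-1, 0, 4, 6}

Each tropical root is a break point of the lower envelope of the lines y = a_i + i · x (there are 5 lines, with slopes 0, 1, ..., 4). Only the lines that attain the minimum somewhere contribute to roots; other lines are dominated. Here the surviving (envelope) indices are i = 4, i = 3, i = 2, i = 1, i = 0.
Intersections between consecutive envelope lines give the roots: for adjacent envelope indices i < j the intersection is x = (a_i − a_j) / (j − i). Reading off the sorted break points: {-1, 0, 4, 6}.
Verification: at each break x_0, at least two indices attain the minimum of min_i(a_i + i · x_0).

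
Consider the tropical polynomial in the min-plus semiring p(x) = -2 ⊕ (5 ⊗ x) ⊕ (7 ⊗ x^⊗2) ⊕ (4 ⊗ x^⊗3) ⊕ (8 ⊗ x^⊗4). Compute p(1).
p(1) = -2

A tropical monomial a ⊗ x^⊗i evaluates to a + i · x. Evaluating each term at x = 1:
  Term 0 contributes -2 + 0 · 1 = -2
  Term 1 contributes 5 + 1 · 1 = 6
  Term 2 contributes 7 + 2 · 1 = 9
  Term 3 contributes 4 + 3 · 1 = 7
  Term 4 contributes 8 + 4 · 1 = 12
p(1) = ⊕ of these = min[-2, 6, 9, 7, 12] = -2.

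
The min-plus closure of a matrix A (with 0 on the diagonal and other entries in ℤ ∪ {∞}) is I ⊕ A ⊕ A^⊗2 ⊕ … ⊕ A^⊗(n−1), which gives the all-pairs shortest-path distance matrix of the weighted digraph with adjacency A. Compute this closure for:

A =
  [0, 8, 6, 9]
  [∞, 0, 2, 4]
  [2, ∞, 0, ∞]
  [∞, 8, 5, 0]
Closure =
  [0, 8, 6, 9]
  [4, 0, 2, 4]
  [2, 10, 0, 11]
  [7, 8, 5, 0]

This is the Floyd-Warshall all-pairs shortest-path computation. For each intermediate vertex k = 0, 1, …, 3, update dist[i][j] ← min(dist[i][j], dist[i][k] + dist[k][j]). The final matrix gives, for each (i, j), the minimum total weight of any directed path from i to j (possibly empty when i = j).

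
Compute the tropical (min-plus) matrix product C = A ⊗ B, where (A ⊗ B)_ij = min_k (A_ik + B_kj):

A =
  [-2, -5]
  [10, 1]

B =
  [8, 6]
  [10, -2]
A ⊗ B =
  [5, -7]
  [11, -1]

Apply the min-plus product entry-by-entry:
  C[0][0] = min over k of (A[0][0] + B[0][0] = -2 + 8 = 6, A[0][1] + B[1][0] = -5 + 10 = 5) = 5 (attained at k = 1)
  C[0][1] = min over k of (A[0][0] + B[0][1] = -2 + 6 = 4, A[0][1] + B[1][1] = -5 + -2 = -7) = -7 (attained at k = 1)
  C[1][0] = min over k of (A[1][0] + B[0][0] = 10 + 8 = 18, A[1][1] + B[1][0] = 1 + 10 = 11) = 11 (attained at k = 1)
  C[1][1] = min over k of (A[1][0] + B[0][1] = 10 + 6 = 16, A[1][1] + B[1][1] = 1 + -2 = -1) = -1 (attained at k = 1)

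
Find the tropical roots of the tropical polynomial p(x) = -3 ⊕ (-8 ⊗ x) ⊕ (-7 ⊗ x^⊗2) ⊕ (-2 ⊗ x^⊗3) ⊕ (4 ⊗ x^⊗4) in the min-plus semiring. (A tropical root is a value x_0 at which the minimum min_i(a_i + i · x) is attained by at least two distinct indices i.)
Roots: {-6, -5, -1, 5}

Each tropical root is a break point of the lower envelope of the lines y = a_i + i · x (there are 5 lines, with slopes 0, 1, ..., 4). Only the lines that attain the minimum somewhere contribute to roots; other lines are dominated. Here the surviving (envelope) indices are i = 4, i = 3, i = 2, i = 1, i = 0.
Intersections between consecutive envelope lines give the roots: for adjacent envelope indices i < j the intersection is x = (a_i − a_j) / (j − i). Reading off the sorted break points: {-6, -5, -1, 5}.
Verification: at each break x_0, at least two indices attain the minimum of min_i(a_i + i · x_0).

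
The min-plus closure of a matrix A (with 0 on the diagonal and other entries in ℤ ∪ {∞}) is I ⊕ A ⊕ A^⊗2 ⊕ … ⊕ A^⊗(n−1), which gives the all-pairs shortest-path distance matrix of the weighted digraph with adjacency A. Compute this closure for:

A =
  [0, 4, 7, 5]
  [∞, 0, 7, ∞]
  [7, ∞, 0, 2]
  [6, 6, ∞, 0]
Closure =
  [0, 4, 7, 5]
  [14, 0, 7, 9]
  [7, 8, 0, 2]
  [6, 6, 13, 0]

This is the Floyd-Warshall all-pairs shortest-path computation. For each intermediate vertex k = 0, 1, …, 3, update dist[i][j] ← min(dist[i][j], dist[i][k] + dist[k][j]). The final matrix gives, for each (i, j), the minimum total weight of any directed path from i to j (possibly empty when i = j).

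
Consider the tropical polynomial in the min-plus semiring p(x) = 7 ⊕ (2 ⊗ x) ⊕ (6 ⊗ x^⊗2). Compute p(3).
p(3) = 5

A tropical monomial a ⊗ x^⊗i evaluates to a + i · x. Evaluating each term at x = 3:
  Term 0 contributes 7 + 0 · 3 = 7
  Term 1 contributes 2 + 1 · 3 = 5
  Term 2 contributes 6 + 2 · 3 = 12
p(3) = ⊕ of these = min[7, 5, 12] = 5.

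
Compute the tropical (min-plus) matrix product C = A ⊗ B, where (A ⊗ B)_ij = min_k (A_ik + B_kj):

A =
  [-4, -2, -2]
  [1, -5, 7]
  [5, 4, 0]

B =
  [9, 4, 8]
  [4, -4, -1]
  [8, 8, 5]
A ⊗ B =
  [2, -6, -3]
  [-1, -9, -6]
  [8, 0, 3]

Apply the min-plus product entry-by-entry:
  C[0][0] = min over k of (A[0][0] + B[0][0] = -4 + 9 = 5, A[0][1] + B[1][0] = -2 + 4 = 2, A[0][2] + B[2][0] = -2 + 8 = 6) = 2 (attained at k = 1)
  C[0][1] = min over k of (A[0][0] + B[0][1] = -4 + 4 = 0, A[0][1] + B[1][1] = -2 + -4 = -6, A[0][2] + B[2][1] = -2 + 8 = 6) = -6 (attained at k = 1)
  C[0][2] = min over k of (A[0][0] + B[0][2] = -4 + 8 = 4, A[0][1] + B[1][2] = -2 + -1 = -3, A[0][2] + B[2][2] = -2 + 5 = 3) = -3 (attained at k = 1)
  C[1][0] = min over k of (A[1][0] + B[0][0] = 1 + 9 = 10, A[1][1] + B[1][0] = -5 + 4 = -1, A[1][2] + B[2][0] = 7 + 8 = 15) = -1 (attained at k = 1)
  C[1][1] = min over k of (A[1][0] + B[0][1] = 1 + 4 = 5, A[1][1] + B[1][1] = -5 + -4 = -9, A[1][2] + B[2][1] = 7 + 8 = 15) = -9 (attained at k = 1)
  C[1][2] = min over k of (A[1][0] + B[0][2] = 1 + 8 = 9, A[1][1] + B[1][2] = -5 + -1 = -6, A[1][2] + B[2][2] = 7 + 5 = 12) = -6 (attained at k = 1)
  C[2][0] = min over k of (A[2][0] + B[0][0] = 5 + 9 = 14, A[2][1] + B[1][0] = 4 + 4 = 8, A[2][2] + B[2][0] = 0 + 8 = 8) = 8 (attained at k = 1)
  C[2][1] = min over k of (A[2][0] + B[0][1] = 5 + 4 = 9, A[2][1] + B[1][1] = 4 + -4 = 0, A[2][2] + B[2][1] = 0 + 8 = 8) = 0 (attained at k = 1)
  C[2][2] = min over k of (A[2][0] + B[0][2] = 5 + 8 = 13, A[2][1] + B[1][2] = 4 + -1 = 3, A[2][2] + B[2][2] = 0 + 5 = 5) = 3 (attained at k = 1)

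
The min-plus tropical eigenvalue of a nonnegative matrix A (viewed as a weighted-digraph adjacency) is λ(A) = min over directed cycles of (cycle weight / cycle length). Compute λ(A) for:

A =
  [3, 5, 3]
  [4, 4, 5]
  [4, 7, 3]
λ(A) = 3

Enumerate directed cycles and compute their means (weight / length). Sample:
  cycle 0 → 0: weight = 3, length = 1, mean = 3/1 ≈ 3.000
  cycle 1 → 1: weight = 4, length = 1, mean = 4/1 ≈ 4.000
  cycle 2 → 2: weight = 3, length = 1, mean = 3/1 ≈ 3.000
  cycle 0 → 1 → 0: weight = 9, length = 2, mean = 9/2 ≈ 4.500
  cycle 0 → 2 → 0: weight = 7, length = 2, mean = 7/2 ≈ 3.500
  cycle 1 → 0 → 1: weight = 9, length = 2, mean = 9/2 ≈ 4.500
Minimum mean = 3.000, attained e.g. along the cycle 0 → 0 with weight 3 and length 1. So λ(A) = 3/1 = 3.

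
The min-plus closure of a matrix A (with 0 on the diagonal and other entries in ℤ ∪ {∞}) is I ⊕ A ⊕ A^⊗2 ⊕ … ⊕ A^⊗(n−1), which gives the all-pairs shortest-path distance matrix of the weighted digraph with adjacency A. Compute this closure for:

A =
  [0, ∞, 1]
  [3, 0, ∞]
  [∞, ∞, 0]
Closure =
  [0, ∞, 1]
  [3, 0, 4]
  [∞, ∞, 0]

This is the Floyd-Warshall all-pairs shortest-path computation. For each intermediate vertex k = 0, 1, …, 2, update dist[i][j] ← min(dist[i][j], dist[i][k] + dist[k][j]). The final matrix gives, for each (i, j), the minimum total weight of any directed path from i to j (possibly empty when i = j).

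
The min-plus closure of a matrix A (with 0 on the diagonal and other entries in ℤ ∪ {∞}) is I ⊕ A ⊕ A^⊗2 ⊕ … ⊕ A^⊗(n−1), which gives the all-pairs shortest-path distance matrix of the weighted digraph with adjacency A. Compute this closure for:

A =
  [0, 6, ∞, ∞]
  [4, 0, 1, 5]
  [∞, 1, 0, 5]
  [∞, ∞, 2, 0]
Closure =
  [0, 6, 7, 11]
  [4, 0, 1, 5]
  [5, 1, 0, 5]
  [7, 3, 2, 0]

This is the Floyd-Warshall all-pairs shortest-path computation. For each intermediate vertex k = 0, 1, …, 3, update dist[i][j] ← min(dist[i][j], dist[i][k] + dist[k][j]). The final matrix gives, for each (i, j), the minimum total weight of any directed path from i to j (possibly empty when i = j).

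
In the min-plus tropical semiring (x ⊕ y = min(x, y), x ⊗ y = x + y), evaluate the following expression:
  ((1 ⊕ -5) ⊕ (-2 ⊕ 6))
((1 ⊕ -5) ⊕ (-2 ⊕ 6)) = -5

Expand innermost to outermost. Recall ⊕ takes the minimum of its arguments and ⊗ takes their sum. Working out the expression ((1 ⊕ -5) ⊕ (-2 ⊕ 6)) gives -5.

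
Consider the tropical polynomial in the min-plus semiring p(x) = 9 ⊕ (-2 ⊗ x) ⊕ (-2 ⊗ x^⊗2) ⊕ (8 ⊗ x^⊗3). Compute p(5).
p(5) = 3

A tropical monomial a ⊗ x^⊗i evaluates to a + i · x. Evaluating each term at x = 5:
  Term 0 contributes 9 + 0 · 5 = 9
  Term 1 contributes -2 + 1 · 5 = 3
  Term 2 contributes -2 + 2 · 5 = 8
  Term 3 contributes 8 + 3 · 5 = 23
p(5) = ⊕ of these = min[9, 3, 8, 23] = 3.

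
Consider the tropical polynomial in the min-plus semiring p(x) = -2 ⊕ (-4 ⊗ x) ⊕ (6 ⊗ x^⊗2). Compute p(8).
p(8) = -2

A tropical monomial a ⊗ x^⊗i evaluates to a + i · x. Evaluating each term at x = 8:
  Term 0 contributes -2 + 0 · 8 = -2
  Term 1 contributes -4 + 1 · 8 = 4
  Term 2 contributes 6 + 2 · 8 = 22
p(8) = ⊕ of these = min[-2, 4, 22] = -2.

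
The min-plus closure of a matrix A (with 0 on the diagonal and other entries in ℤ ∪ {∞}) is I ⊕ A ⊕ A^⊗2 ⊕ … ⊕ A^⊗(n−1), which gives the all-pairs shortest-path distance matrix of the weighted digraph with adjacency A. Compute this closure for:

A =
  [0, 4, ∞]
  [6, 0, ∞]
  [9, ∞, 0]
Closure =
  [0, 4, ∞]
  [6, 0, ∞]
  [9, 13, 0]

This is the Floyd-Warshall all-pairs shortest-path computation. For each intermediate vertex k = 0, 1, …, 2, update dist[i][j] ← min(dist[i][j], dist[i][k] + dist[k][j]). The final matrix gives, for each (i, j), the minimum total weight of any directed path from i to j (possibly empty when i = j).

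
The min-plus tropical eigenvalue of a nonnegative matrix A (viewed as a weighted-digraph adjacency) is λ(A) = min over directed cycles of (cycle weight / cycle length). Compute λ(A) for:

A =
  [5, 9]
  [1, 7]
λ(A) = 5

Enumerate directed cycles and compute their means (weight / length). Sample:
  cycle 0 → 0: weight = 5, length = 1, mean = 5/1 ≈ 5.000
  cycle 1 → 1: weight = 7, length = 1, mean = 7/1 ≈ 7.000
  cycle 0 → 1 → 0: weight = 10, length = 2, mean = 10/2 ≈ 5.000
  cycle 1 → 0 → 1: weight = 10, length = 2, mean = 10/2 ≈ 5.000
Minimum mean = 5.000, attained e.g. along the cycle 0 → 0 with weight 5 and length 1. So λ(A) = 5/1 = 5.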